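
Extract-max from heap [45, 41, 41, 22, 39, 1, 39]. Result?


Max = 45
Replace root with last, heapify down
Resulting heap: [41, 39, 41, 22, 39, 1]


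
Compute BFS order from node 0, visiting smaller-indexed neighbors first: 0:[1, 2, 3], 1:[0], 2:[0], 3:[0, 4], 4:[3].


BFS queue: start with [0]
Visit order: [0, 1, 2, 3, 4]


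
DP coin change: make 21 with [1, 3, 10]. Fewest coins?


dp[0]=0; dp[i]=1+min(dp[i-c] for c in coins)
...dp[16]=3, dp[17]=4, dp[18]=5, dp[19]=4, dp[20]=2, dp[21]=3
Minimum coins for 21 = 3


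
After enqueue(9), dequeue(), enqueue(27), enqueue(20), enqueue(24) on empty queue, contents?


enqueue(9) -> [9]
dequeue() returns 9 -> []
enqueue(27) -> [27]
enqueue(20) -> [27, 20]
enqueue(24) -> [27, 20, 24]
Final queue (front to back): [27, 20, 24]


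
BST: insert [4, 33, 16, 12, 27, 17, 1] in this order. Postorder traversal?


Root = 4; build tree by BST insertion.
Postorder traversal: [1, 12, 17, 27, 16, 33, 4]


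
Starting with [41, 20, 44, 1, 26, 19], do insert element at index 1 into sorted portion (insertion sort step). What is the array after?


After one pass: [20, 41, 44, 1, 26, 19]


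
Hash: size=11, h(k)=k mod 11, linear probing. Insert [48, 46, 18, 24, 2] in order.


Insertions: 48->slot 4; 46->slot 2; 18->slot 7; 24->slot 3; 2->slot 5
Table: [None, None, 46, 24, 48, 2, None, 18, None, None, None]


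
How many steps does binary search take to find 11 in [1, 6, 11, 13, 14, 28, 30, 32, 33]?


Search for 11:
[0,8] mid=4 arr[4]=14
[0,3] mid=1 arr[1]=6
[2,3] mid=2 arr[2]=11
Total: 3 comparisons


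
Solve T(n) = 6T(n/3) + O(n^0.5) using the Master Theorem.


a=6, b=3, c=0.5. log_3(6)=1.631 > c=0.5. Case 1: O(n^log_b(a)) = O(n^1.631)
Complexity: O(n^1.631)


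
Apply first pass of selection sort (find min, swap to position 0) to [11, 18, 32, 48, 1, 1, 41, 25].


After one pass: [1, 18, 32, 48, 11, 1, 41, 25]


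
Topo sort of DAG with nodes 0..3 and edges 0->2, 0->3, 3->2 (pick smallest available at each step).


Kahn's algorithm, process smallest node first
Order: [0, 1, 3, 2]


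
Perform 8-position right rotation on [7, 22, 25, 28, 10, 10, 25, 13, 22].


Right rotate by 8: [22, 25, 28, 10, 10, 25, 13, 22, 7]


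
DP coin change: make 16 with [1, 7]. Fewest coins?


dp[0]=0; dp[i]=1+min(dp[i-c] for c in coins)
...dp[11]=5, dp[12]=6, dp[13]=7, dp[14]=2, dp[15]=3, dp[16]=4
Minimum coins for 16 = 4


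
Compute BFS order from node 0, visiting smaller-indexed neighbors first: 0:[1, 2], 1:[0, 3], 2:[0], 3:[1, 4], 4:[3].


BFS queue: start with [0]
Visit order: [0, 1, 2, 3, 4]


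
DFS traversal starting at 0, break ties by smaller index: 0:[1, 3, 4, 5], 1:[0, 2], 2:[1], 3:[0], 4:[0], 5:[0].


DFS stack-based: start with [0]
Visit order: [0, 1, 2, 3, 4, 5]


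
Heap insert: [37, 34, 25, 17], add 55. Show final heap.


Append 55: [37, 34, 25, 17, 55]
Bubble up: swap idx 4(55) with idx 1(34); swap idx 1(55) with idx 0(37)
Result: [55, 37, 25, 17, 34]


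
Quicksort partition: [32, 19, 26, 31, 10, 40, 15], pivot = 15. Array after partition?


Elements <= 15 go left of pivot.
Result: [10, 15, 26, 31, 32, 40, 19], pivot at index 1


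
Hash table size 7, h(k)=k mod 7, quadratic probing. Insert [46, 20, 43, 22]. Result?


Insertions: 46->slot 4; 20->slot 6; 43->slot 1; 22->slot 2
Table: [None, 43, 22, None, 46, None, 20]


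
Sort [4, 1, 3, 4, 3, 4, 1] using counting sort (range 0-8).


Count array: [0, 2, 0, 2, 3, 0, 0, 0, 0]
Reconstruct: [1, 1, 3, 3, 4, 4, 4]


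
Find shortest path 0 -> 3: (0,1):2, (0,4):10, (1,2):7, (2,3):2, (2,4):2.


Dijkstra from 0:
Distances: {0: 0, 1: 2, 2: 9, 3: 11, 4: 10}
Shortest distance to 3 = 11, path = [0, 1, 2, 3]


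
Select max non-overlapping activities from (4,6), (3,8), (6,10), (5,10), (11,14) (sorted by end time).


Greedy: pick earliest-ending, then skip overlaps.
Selected (3 activities): [(4, 6), (6, 10), (11, 14)]


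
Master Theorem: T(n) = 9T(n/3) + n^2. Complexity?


a=9, b=3, c=2. log_3(9)=2 = c=2. Case 2: O(n^c log n) = O(n^2 log n)
Complexity: O(n^2 log n)


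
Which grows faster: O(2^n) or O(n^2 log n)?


n^2 log n grows slower than exponential
O(n^2 log n) is asymptotically smaller; O(2^n) grows faster


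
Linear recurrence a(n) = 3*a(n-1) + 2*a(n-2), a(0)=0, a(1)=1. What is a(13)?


Build bottom-up:
...a(11)=283667, a(12)=1010295, a(13)=3*1010295+2*283667=3598219


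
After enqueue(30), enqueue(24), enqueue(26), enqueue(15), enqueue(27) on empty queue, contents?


enqueue(30) -> [30]
enqueue(24) -> [30, 24]
enqueue(26) -> [30, 24, 26]
enqueue(15) -> [30, 24, 26, 15]
enqueue(27) -> [30, 24, 26, 15, 27]
Final queue (front to back): [30, 24, 26, 15, 27]


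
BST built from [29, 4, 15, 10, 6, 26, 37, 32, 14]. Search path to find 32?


BST root = 29
Search for 32: compare at each node
Path: [29, 37, 32]


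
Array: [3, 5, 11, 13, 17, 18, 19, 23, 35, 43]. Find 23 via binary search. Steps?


Search for 23:
[0,9] mid=4 arr[4]=17
[5,9] mid=7 arr[7]=23
Total: 2 comparisons


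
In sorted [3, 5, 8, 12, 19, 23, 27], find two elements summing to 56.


Two pointers: lo=0, hi=6
No pair sums to 56


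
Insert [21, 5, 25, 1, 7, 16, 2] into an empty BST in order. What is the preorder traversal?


Root = 21; build tree by BST insertion.
Preorder traversal: [21, 5, 1, 2, 7, 16, 25]


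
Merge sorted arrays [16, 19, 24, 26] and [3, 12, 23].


Compare heads, take smaller each step.
Merged: [3, 12, 16, 19, 23, 24, 26]


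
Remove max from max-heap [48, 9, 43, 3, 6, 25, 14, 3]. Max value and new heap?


Max = 48
Replace root with last, heapify down
Resulting heap: [43, 9, 25, 3, 6, 3, 14]


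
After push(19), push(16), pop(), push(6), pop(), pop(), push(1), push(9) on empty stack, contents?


push(19) -> [19]
push(16) -> [19, 16]
pop() returns 16 -> [19]
push(6) -> [19, 6]
pop() returns 6 -> [19]
pop() returns 19 -> []
push(1) -> [1]
push(9) -> [1, 9]
Final stack (bottom to top): [1, 9]


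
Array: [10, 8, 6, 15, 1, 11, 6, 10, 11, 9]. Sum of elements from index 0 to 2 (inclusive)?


Prefix sums: [0, 10, 18, 24, 39, 40, 51, 57, 67, 78, 87]
Sum[0..2] = prefix[3] - prefix[0] = 24 - 0 = 24


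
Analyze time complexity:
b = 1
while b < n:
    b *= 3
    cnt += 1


Per nesting level: O(log n) = O(log n)
Complexity: O(log n)


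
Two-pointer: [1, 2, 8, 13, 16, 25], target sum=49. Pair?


Two pointers: lo=0, hi=5
No pair sums to 49


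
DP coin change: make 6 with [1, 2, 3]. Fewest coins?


dp[0]=0; dp[i]=1+min(dp[i-c] for c in coins)
...dp[1]=1, dp[2]=1, dp[3]=1, dp[4]=2, dp[5]=2, dp[6]=2
Minimum coins for 6 = 2


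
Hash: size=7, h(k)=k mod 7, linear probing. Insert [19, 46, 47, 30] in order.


Insertions: 19->slot 5; 46->slot 4; 47->slot 6; 30->slot 2
Table: [None, None, 30, None, 46, 19, 47]


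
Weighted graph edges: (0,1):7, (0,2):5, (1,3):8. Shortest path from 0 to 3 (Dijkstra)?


Dijkstra from 0:
Distances: {0: 0, 1: 7, 2: 5, 3: 15}
Shortest distance to 3 = 15, path = [0, 1, 3]


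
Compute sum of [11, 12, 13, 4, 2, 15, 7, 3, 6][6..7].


Prefix sums: [0, 11, 23, 36, 40, 42, 57, 64, 67, 73]
Sum[6..7] = prefix[8] - prefix[6] = 67 - 57 = 10


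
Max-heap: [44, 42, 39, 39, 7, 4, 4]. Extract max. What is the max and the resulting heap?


Max = 44
Replace root with last, heapify down
Resulting heap: [42, 39, 39, 4, 7, 4]


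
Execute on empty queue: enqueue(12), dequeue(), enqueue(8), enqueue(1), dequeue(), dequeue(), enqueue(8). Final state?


enqueue(12) -> [12]
dequeue() returns 12 -> []
enqueue(8) -> [8]
enqueue(1) -> [8, 1]
dequeue() returns 8 -> [1]
dequeue() returns 1 -> []
enqueue(8) -> [8]
Final queue (front to back): [8]


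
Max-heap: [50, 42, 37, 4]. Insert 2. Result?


Append 2: [50, 42, 37, 4, 2]
Bubble up: no swaps needed
Result: [50, 42, 37, 4, 2]


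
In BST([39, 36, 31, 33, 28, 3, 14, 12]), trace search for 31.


BST root = 39
Search for 31: compare at each node
Path: [39, 36, 31]


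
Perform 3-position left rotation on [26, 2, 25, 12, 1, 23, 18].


Left rotate by 3: [12, 1, 23, 18, 26, 2, 25]


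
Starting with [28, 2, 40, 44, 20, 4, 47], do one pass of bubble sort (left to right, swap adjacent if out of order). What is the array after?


After one pass: [2, 28, 40, 20, 4, 44, 47]


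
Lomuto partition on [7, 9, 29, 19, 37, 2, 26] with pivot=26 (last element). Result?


Elements <= 26 go left of pivot.
Result: [7, 9, 19, 2, 26, 29, 37], pivot at index 4


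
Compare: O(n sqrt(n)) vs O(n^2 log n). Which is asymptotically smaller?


n^1.5 grows slower than n^2 log n
O(n sqrt(n)) is asymptotically smaller; O(n^2 log n) grows faster


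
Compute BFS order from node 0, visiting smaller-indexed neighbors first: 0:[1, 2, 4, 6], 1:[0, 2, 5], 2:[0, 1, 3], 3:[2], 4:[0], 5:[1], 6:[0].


BFS queue: start with [0]
Visit order: [0, 1, 2, 4, 6, 5, 3]


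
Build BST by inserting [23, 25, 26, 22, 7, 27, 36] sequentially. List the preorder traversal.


Root = 23; build tree by BST insertion.
Preorder traversal: [23, 22, 7, 25, 26, 27, 36]


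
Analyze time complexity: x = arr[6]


Analysis: constant-time operation, no loop
Complexity: O(1)


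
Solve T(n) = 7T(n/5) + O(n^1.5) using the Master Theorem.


a=7, b=5, c=1.5. log_5(7)=1.209 < c=1.5. Case 3: O(n^c) = O(n^1.500)
Complexity: O(n^1.500)


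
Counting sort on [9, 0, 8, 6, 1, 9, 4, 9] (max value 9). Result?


Count array: [1, 1, 0, 0, 1, 0, 1, 0, 1, 3]
Reconstruct: [0, 1, 4, 6, 8, 9, 9, 9]


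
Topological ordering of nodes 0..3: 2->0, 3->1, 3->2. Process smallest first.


Kahn's algorithm, process smallest node first
Order: [3, 1, 2, 0]


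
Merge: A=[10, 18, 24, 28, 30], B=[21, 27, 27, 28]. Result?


Compare heads, take smaller each step.
Merged: [10, 18, 21, 24, 27, 27, 28, 28, 30]


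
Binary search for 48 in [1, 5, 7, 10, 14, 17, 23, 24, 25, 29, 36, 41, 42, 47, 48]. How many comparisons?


Search for 48:
[0,14] mid=7 arr[7]=24
[8,14] mid=11 arr[11]=41
[12,14] mid=13 arr[13]=47
[14,14] mid=14 arr[14]=48
Total: 4 comparisons


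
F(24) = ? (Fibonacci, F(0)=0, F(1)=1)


F(n)=F(n-1)+F(n-2)
...F(22)=17711, F(23)=28657, F(24)=46368


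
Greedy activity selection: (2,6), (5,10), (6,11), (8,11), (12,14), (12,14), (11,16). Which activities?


Greedy: pick earliest-ending, then skip overlaps.
Selected (3 activities): [(2, 6), (6, 11), (12, 14)]


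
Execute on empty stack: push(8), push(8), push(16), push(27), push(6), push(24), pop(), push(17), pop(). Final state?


push(8) -> [8]
push(8) -> [8, 8]
push(16) -> [8, 8, 16]
push(27) -> [8, 8, 16, 27]
push(6) -> [8, 8, 16, 27, 6]
push(24) -> [8, 8, 16, 27, 6, 24]
pop() returns 24 -> [8, 8, 16, 27, 6]
push(17) -> [8, 8, 16, 27, 6, 17]
pop() returns 17 -> [8, 8, 16, 27, 6]
Final stack (bottom to top): [8, 8, 16, 27, 6]


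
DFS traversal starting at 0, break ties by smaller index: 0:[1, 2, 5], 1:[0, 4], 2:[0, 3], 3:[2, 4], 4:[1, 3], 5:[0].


DFS stack-based: start with [0]
Visit order: [0, 1, 4, 3, 2, 5]


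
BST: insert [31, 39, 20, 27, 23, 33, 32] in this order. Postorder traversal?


Root = 31; build tree by BST insertion.
Postorder traversal: [23, 27, 20, 32, 33, 39, 31]


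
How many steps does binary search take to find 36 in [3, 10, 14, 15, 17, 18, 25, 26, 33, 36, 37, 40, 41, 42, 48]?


Search for 36:
[0,14] mid=7 arr[7]=26
[8,14] mid=11 arr[11]=40
[8,10] mid=9 arr[9]=36
Total: 3 comparisons


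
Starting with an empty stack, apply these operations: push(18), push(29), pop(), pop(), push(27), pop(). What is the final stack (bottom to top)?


push(18) -> [18]
push(29) -> [18, 29]
pop() returns 29 -> [18]
pop() returns 18 -> []
push(27) -> [27]
pop() returns 27 -> []
Final stack (bottom to top): []


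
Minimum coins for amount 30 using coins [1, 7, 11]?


dp[0]=0; dp[i]=1+min(dp[i-c] for c in coins)
...dp[25]=3, dp[26]=4, dp[27]=5, dp[28]=4, dp[29]=3, dp[30]=4
Minimum coins for 30 = 4


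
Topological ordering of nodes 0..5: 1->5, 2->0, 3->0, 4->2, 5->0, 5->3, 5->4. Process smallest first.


Kahn's algorithm, process smallest node first
Order: [1, 5, 3, 4, 2, 0]


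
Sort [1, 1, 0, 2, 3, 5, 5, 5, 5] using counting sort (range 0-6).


Count array: [1, 2, 1, 1, 0, 4, 0]
Reconstruct: [0, 1, 1, 2, 3, 5, 5, 5, 5]


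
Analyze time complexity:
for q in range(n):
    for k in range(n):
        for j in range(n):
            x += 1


Per nesting level: O(n) * O(n) * O(n) = O(n^3)
Complexity: O(n^3)


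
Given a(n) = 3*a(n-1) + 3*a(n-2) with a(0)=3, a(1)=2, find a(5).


Build bottom-up:
...a(3)=51, a(4)=198, a(5)=3*198+3*51=747


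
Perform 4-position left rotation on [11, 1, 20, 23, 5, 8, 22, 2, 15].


Left rotate by 4: [5, 8, 22, 2, 15, 11, 1, 20, 23]


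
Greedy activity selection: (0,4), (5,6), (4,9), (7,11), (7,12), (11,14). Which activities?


Greedy: pick earliest-ending, then skip overlaps.
Selected (4 activities): [(0, 4), (5, 6), (7, 11), (11, 14)]


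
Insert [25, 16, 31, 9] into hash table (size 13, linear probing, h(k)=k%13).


Insertions: 25->slot 12; 16->slot 3; 31->slot 5; 9->slot 9
Table: [None, None, None, 16, None, 31, None, None, None, 9, None, None, 25]


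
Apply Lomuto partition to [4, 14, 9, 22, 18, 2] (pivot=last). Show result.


Elements <= 2 go left of pivot.
Result: [2, 14, 9, 22, 18, 4], pivot at index 0


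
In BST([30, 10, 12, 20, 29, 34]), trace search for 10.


BST root = 30
Search for 10: compare at each node
Path: [30, 10]


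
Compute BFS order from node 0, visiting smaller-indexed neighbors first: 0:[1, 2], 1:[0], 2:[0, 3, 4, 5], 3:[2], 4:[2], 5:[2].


BFS queue: start with [0]
Visit order: [0, 1, 2, 3, 4, 5]


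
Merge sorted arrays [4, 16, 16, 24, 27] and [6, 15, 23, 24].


Compare heads, take smaller each step.
Merged: [4, 6, 15, 16, 16, 23, 24, 24, 27]


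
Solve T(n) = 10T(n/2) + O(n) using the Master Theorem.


a=10, b=2, c=1. log_2(10)=3.322 > c=1. Case 1: O(n^log_b(a)) = O(n^3.322)
Complexity: O(n^3.322)


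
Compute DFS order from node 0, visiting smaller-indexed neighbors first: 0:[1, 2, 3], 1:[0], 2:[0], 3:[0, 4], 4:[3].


DFS stack-based: start with [0]
Visit order: [0, 1, 2, 3, 4]


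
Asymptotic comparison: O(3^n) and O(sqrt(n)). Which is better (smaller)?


sublinear grows slower than exponential (base 3)
O(sqrt(n)) is asymptotically smaller; O(3^n) grows faster


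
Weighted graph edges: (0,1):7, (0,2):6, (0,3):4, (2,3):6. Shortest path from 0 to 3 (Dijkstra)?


Dijkstra from 0:
Distances: {0: 0, 1: 7, 2: 6, 3: 4}
Shortest distance to 3 = 4, path = [0, 3]


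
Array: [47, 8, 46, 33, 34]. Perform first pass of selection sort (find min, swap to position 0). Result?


After one pass: [8, 47, 46, 33, 34]


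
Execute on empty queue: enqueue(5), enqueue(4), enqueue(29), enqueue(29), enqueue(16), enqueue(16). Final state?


enqueue(5) -> [5]
enqueue(4) -> [5, 4]
enqueue(29) -> [5, 4, 29]
enqueue(29) -> [5, 4, 29, 29]
enqueue(16) -> [5, 4, 29, 29, 16]
enqueue(16) -> [5, 4, 29, 29, 16, 16]
Final queue (front to back): [5, 4, 29, 29, 16, 16]


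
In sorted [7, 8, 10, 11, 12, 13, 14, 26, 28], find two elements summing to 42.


Two pointers: lo=0, hi=8
Found pair: (14, 28) summing to 42


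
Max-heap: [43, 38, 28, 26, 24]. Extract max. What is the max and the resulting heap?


Max = 43
Replace root with last, heapify down
Resulting heap: [38, 26, 28, 24]


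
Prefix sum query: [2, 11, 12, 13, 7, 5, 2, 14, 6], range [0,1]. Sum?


Prefix sums: [0, 2, 13, 25, 38, 45, 50, 52, 66, 72]
Sum[0..1] = prefix[2] - prefix[0] = 13 - 0 = 13


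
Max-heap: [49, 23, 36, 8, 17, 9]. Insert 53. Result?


Append 53: [49, 23, 36, 8, 17, 9, 53]
Bubble up: swap idx 6(53) with idx 2(36); swap idx 2(53) with idx 0(49)
Result: [53, 23, 49, 8, 17, 9, 36]


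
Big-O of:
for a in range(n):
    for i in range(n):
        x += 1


Per nesting level: O(n) * O(n) = O(n^2)
Complexity: O(n^2)


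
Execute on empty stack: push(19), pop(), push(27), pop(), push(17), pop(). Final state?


push(19) -> [19]
pop() returns 19 -> []
push(27) -> [27]
pop() returns 27 -> []
push(17) -> [17]
pop() returns 17 -> []
Final stack (bottom to top): []


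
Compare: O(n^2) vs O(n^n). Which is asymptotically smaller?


quadratic grows slower than n^n
O(n^2) is asymptotically smaller; O(n^n) grows faster


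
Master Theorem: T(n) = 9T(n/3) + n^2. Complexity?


a=9, b=3, c=2. log_3(9)=2 = c=2. Case 2: O(n^c log n) = O(n^2 log n)
Complexity: O(n^2 log n)


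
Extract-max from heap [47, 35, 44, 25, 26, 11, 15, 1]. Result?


Max = 47
Replace root with last, heapify down
Resulting heap: [44, 35, 15, 25, 26, 11, 1]


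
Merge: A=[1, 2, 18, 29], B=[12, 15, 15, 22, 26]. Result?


Compare heads, take smaller each step.
Merged: [1, 2, 12, 15, 15, 18, 22, 26, 29]


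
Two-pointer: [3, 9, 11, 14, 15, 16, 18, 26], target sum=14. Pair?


Two pointers: lo=0, hi=7
Found pair: (3, 11) summing to 14


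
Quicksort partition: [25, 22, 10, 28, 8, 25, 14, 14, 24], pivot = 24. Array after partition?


Elements <= 24 go left of pivot.
Result: [22, 10, 8, 14, 14, 24, 28, 25, 25], pivot at index 5


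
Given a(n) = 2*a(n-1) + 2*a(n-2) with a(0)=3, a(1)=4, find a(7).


Build bottom-up:
...a(5)=272, a(6)=744, a(7)=2*744+2*272=2032


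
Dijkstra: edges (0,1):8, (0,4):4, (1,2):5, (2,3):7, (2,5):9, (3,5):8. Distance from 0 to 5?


Dijkstra from 0:
Distances: {0: 0, 1: 8, 2: 13, 3: 20, 4: 4, 5: 22}
Shortest distance to 5 = 22, path = [0, 1, 2, 5]


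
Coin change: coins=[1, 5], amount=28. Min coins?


dp[0]=0; dp[i]=1+min(dp[i-c] for c in coins)
...dp[23]=7, dp[24]=8, dp[25]=5, dp[26]=6, dp[27]=7, dp[28]=8
Minimum coins for 28 = 8


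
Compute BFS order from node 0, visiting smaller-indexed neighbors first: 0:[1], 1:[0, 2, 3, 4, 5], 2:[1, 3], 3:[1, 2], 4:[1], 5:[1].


BFS queue: start with [0]
Visit order: [0, 1, 2, 3, 4, 5]


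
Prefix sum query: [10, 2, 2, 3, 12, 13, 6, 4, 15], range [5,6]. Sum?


Prefix sums: [0, 10, 12, 14, 17, 29, 42, 48, 52, 67]
Sum[5..6] = prefix[7] - prefix[5] = 48 - 29 = 19


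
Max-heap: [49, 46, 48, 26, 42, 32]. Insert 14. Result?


Append 14: [49, 46, 48, 26, 42, 32, 14]
Bubble up: no swaps needed
Result: [49, 46, 48, 26, 42, 32, 14]


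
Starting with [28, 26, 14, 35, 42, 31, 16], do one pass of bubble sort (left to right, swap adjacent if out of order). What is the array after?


After one pass: [26, 14, 28, 35, 31, 16, 42]


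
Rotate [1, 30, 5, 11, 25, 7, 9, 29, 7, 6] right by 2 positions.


Right rotate by 2: [7, 6, 1, 30, 5, 11, 25, 7, 9, 29]


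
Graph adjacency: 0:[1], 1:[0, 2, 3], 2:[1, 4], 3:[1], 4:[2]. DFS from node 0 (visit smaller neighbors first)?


DFS stack-based: start with [0]
Visit order: [0, 1, 2, 4, 3]


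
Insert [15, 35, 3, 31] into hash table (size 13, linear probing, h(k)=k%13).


Insertions: 15->slot 2; 35->slot 9; 3->slot 3; 31->slot 5
Table: [None, None, 15, 3, None, 31, None, None, None, 35, None, None, None]


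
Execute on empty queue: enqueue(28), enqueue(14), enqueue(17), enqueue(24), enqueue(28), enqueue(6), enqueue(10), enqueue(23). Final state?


enqueue(28) -> [28]
enqueue(14) -> [28, 14]
enqueue(17) -> [28, 14, 17]
enqueue(24) -> [28, 14, 17, 24]
enqueue(28) -> [28, 14, 17, 24, 28]
enqueue(6) -> [28, 14, 17, 24, 28, 6]
enqueue(10) -> [28, 14, 17, 24, 28, 6, 10]
enqueue(23) -> [28, 14, 17, 24, 28, 6, 10, 23]
Final queue (front to back): [28, 14, 17, 24, 28, 6, 10, 23]


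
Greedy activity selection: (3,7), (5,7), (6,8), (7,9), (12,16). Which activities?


Greedy: pick earliest-ending, then skip overlaps.
Selected (3 activities): [(3, 7), (7, 9), (12, 16)]


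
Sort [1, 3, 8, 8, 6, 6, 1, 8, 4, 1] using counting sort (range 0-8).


Count array: [0, 3, 0, 1, 1, 0, 2, 0, 3]
Reconstruct: [1, 1, 1, 3, 4, 6, 6, 8, 8, 8]


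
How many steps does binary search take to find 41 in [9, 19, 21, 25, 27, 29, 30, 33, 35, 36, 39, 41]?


Search for 41:
[0,11] mid=5 arr[5]=29
[6,11] mid=8 arr[8]=35
[9,11] mid=10 arr[10]=39
[11,11] mid=11 arr[11]=41
Total: 4 comparisons


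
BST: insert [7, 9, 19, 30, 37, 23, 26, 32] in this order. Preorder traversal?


Root = 7; build tree by BST insertion.
Preorder traversal: [7, 9, 19, 30, 23, 26, 37, 32]


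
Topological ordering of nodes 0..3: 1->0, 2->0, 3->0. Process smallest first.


Kahn's algorithm, process smallest node first
Order: [1, 2, 3, 0]


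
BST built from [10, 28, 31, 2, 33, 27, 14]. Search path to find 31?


BST root = 10
Search for 31: compare at each node
Path: [10, 28, 31]


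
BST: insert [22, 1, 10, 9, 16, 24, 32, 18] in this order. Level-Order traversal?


Root = 22; build tree by BST insertion.
Level-Order traversal: [22, 1, 24, 10, 32, 9, 16, 18]


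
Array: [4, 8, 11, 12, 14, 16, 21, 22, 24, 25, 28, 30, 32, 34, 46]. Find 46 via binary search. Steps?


Search for 46:
[0,14] mid=7 arr[7]=22
[8,14] mid=11 arr[11]=30
[12,14] mid=13 arr[13]=34
[14,14] mid=14 arr[14]=46
Total: 4 comparisons


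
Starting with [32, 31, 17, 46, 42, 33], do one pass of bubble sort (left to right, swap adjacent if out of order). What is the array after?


After one pass: [31, 17, 32, 42, 33, 46]


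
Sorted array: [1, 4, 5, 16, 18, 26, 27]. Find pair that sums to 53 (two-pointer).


Two pointers: lo=0, hi=6
Found pair: (26, 27) summing to 53


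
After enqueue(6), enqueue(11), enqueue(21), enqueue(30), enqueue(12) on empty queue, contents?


enqueue(6) -> [6]
enqueue(11) -> [6, 11]
enqueue(21) -> [6, 11, 21]
enqueue(30) -> [6, 11, 21, 30]
enqueue(12) -> [6, 11, 21, 30, 12]
Final queue (front to back): [6, 11, 21, 30, 12]


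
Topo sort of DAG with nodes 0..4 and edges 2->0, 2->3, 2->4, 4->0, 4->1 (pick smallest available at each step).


Kahn's algorithm, process smallest node first
Order: [2, 3, 4, 0, 1]


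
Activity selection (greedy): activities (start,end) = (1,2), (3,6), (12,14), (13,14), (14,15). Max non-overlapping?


Greedy: pick earliest-ending, then skip overlaps.
Selected (4 activities): [(1, 2), (3, 6), (12, 14), (14, 15)]


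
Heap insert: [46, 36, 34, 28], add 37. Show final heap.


Append 37: [46, 36, 34, 28, 37]
Bubble up: swap idx 4(37) with idx 1(36)
Result: [46, 37, 34, 28, 36]


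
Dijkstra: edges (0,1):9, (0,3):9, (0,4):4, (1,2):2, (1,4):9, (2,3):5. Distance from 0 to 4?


Dijkstra from 0:
Distances: {0: 0, 1: 9, 2: 11, 3: 9, 4: 4}
Shortest distance to 4 = 4, path = [0, 4]


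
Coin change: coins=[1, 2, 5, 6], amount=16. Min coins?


dp[0]=0; dp[i]=1+min(dp[i-c] for c in coins)
...dp[11]=2, dp[12]=2, dp[13]=3, dp[14]=3, dp[15]=3, dp[16]=3
Minimum coins for 16 = 3


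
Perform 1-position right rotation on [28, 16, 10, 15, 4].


Right rotate by 1: [4, 28, 16, 10, 15]


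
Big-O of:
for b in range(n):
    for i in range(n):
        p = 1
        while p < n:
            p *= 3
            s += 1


Per nesting level: O(n) * O(n) * O(log n) = O(n^2 log n)
Complexity: O(n^2 log n)


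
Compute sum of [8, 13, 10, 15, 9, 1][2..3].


Prefix sums: [0, 8, 21, 31, 46, 55, 56]
Sum[2..3] = prefix[4] - prefix[2] = 46 - 21 = 25


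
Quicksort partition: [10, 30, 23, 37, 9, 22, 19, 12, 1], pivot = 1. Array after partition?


Elements <= 1 go left of pivot.
Result: [1, 30, 23, 37, 9, 22, 19, 12, 10], pivot at index 0


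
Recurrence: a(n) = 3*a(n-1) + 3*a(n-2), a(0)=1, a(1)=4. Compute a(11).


Build bottom-up:
...a(9)=169209, a(10)=641520, a(11)=3*641520+3*169209=2432187


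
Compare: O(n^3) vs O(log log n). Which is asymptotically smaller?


double-logarithmic grows slower than cubic
O(log log n) is asymptotically smaller; O(n^3) grows faster


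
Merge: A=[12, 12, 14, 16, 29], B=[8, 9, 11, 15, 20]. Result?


Compare heads, take smaller each step.
Merged: [8, 9, 11, 12, 12, 14, 15, 16, 20, 29]


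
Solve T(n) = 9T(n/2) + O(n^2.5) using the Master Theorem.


a=9, b=2, c=2.5. log_2(9)=3.170 > c=2.5. Case 1: O(n^log_b(a)) = O(n^3.170)
Complexity: O(n^3.170)


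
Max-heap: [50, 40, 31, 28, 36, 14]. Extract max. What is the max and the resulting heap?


Max = 50
Replace root with last, heapify down
Resulting heap: [40, 36, 31, 28, 14]


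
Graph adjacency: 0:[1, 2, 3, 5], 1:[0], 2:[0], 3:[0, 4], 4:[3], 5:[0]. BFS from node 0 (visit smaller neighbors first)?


BFS queue: start with [0]
Visit order: [0, 1, 2, 3, 5, 4]


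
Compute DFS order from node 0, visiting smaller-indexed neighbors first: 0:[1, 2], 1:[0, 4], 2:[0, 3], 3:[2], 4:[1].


DFS stack-based: start with [0]
Visit order: [0, 1, 4, 2, 3]


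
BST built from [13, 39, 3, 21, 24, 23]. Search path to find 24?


BST root = 13
Search for 24: compare at each node
Path: [13, 39, 21, 24]


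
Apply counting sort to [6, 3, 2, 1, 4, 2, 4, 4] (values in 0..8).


Count array: [0, 1, 2, 1, 3, 0, 1, 0, 0]
Reconstruct: [1, 2, 2, 3, 4, 4, 4, 6]


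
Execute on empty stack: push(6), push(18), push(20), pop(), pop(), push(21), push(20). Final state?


push(6) -> [6]
push(18) -> [6, 18]
push(20) -> [6, 18, 20]
pop() returns 20 -> [6, 18]
pop() returns 18 -> [6]
push(21) -> [6, 21]
push(20) -> [6, 21, 20]
Final stack (bottom to top): [6, 21, 20]


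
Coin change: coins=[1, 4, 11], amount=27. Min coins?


dp[0]=0; dp[i]=1+min(dp[i-c] for c in coins)
...dp[22]=2, dp[23]=3, dp[24]=4, dp[25]=5, dp[26]=3, dp[27]=4
Minimum coins for 27 = 4


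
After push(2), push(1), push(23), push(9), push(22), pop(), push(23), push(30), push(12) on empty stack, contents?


push(2) -> [2]
push(1) -> [2, 1]
push(23) -> [2, 1, 23]
push(9) -> [2, 1, 23, 9]
push(22) -> [2, 1, 23, 9, 22]
pop() returns 22 -> [2, 1, 23, 9]
push(23) -> [2, 1, 23, 9, 23]
push(30) -> [2, 1, 23, 9, 23, 30]
push(12) -> [2, 1, 23, 9, 23, 30, 12]
Final stack (bottom to top): [2, 1, 23, 9, 23, 30, 12]


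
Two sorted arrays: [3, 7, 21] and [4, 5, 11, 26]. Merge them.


Compare heads, take smaller each step.
Merged: [3, 4, 5, 7, 11, 21, 26]


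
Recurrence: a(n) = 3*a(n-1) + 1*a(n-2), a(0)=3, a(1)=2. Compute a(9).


Build bottom-up:
...a(7)=3458, a(8)=11421, a(9)=3*11421+1*3458=37721


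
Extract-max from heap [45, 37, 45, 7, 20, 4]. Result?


Max = 45
Replace root with last, heapify down
Resulting heap: [45, 37, 4, 7, 20]


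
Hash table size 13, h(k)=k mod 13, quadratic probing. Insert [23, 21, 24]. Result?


Insertions: 23->slot 10; 21->slot 8; 24->slot 11
Table: [None, None, None, None, None, None, None, None, 21, None, 23, 24, None]


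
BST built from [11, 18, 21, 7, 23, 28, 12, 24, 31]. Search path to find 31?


BST root = 11
Search for 31: compare at each node
Path: [11, 18, 21, 23, 28, 31]


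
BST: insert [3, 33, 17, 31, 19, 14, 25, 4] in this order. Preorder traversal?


Root = 3; build tree by BST insertion.
Preorder traversal: [3, 33, 17, 14, 4, 31, 19, 25]


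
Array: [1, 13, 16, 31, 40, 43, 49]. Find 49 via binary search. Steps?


Search for 49:
[0,6] mid=3 arr[3]=31
[4,6] mid=5 arr[5]=43
[6,6] mid=6 arr[6]=49
Total: 3 comparisons


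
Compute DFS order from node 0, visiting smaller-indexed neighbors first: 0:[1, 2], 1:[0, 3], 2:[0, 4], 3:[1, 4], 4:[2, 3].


DFS stack-based: start with [0]
Visit order: [0, 1, 3, 4, 2]


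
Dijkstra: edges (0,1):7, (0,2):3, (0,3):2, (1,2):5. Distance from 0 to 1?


Dijkstra from 0:
Distances: {0: 0, 1: 7, 2: 3, 3: 2}
Shortest distance to 1 = 7, path = [0, 1]


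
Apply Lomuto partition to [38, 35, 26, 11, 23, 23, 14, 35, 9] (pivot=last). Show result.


Elements <= 9 go left of pivot.
Result: [9, 35, 26, 11, 23, 23, 14, 35, 38], pivot at index 0


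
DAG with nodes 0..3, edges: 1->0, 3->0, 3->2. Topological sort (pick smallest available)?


Kahn's algorithm, process smallest node first
Order: [1, 3, 0, 2]


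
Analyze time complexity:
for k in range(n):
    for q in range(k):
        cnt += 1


Per nesting level: O(n) * O(n) [triangular over k] = O(n^2)
Complexity: O(n^2)


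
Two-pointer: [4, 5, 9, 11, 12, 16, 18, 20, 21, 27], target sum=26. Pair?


Two pointers: lo=0, hi=9
Found pair: (5, 21) summing to 26


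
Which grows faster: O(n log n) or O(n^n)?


linearithmic grows slower than n^n
O(n log n) is asymptotically smaller; O(n^n) grows faster


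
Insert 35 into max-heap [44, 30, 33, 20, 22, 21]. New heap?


Append 35: [44, 30, 33, 20, 22, 21, 35]
Bubble up: swap idx 6(35) with idx 2(33)
Result: [44, 30, 35, 20, 22, 21, 33]


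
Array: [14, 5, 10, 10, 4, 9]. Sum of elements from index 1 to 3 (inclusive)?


Prefix sums: [0, 14, 19, 29, 39, 43, 52]
Sum[1..3] = prefix[4] - prefix[1] = 39 - 14 = 25


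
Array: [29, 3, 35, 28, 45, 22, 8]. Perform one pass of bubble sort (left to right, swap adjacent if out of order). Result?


After one pass: [3, 29, 28, 35, 22, 8, 45]


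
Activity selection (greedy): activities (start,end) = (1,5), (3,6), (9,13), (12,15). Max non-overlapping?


Greedy: pick earliest-ending, then skip overlaps.
Selected (2 activities): [(1, 5), (9, 13)]


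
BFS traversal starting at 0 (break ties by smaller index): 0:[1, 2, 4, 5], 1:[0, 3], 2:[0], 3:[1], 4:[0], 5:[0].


BFS queue: start with [0]
Visit order: [0, 1, 2, 4, 5, 3]


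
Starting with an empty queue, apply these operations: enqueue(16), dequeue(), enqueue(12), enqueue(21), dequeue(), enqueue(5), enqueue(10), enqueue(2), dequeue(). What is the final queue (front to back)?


enqueue(16) -> [16]
dequeue() returns 16 -> []
enqueue(12) -> [12]
enqueue(21) -> [12, 21]
dequeue() returns 12 -> [21]
enqueue(5) -> [21, 5]
enqueue(10) -> [21, 5, 10]
enqueue(2) -> [21, 5, 10, 2]
dequeue() returns 21 -> [5, 10, 2]
Final queue (front to back): [5, 10, 2]


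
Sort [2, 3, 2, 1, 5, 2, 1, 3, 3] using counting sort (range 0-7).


Count array: [0, 2, 3, 3, 0, 1, 0, 0]
Reconstruct: [1, 1, 2, 2, 2, 3, 3, 3, 5]


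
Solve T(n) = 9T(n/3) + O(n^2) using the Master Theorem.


a=9, b=3, c=2. log_3(9)=2 = c=2. Case 2: O(n^c log n) = O(n^2 log n)
Complexity: O(n^2 log n)


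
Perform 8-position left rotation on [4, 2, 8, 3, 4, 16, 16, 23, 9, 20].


Left rotate by 8: [9, 20, 4, 2, 8, 3, 4, 16, 16, 23]


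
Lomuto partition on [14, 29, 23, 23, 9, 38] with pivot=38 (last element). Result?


Elements <= 38 go left of pivot.
Result: [14, 29, 23, 23, 9, 38], pivot at index 5


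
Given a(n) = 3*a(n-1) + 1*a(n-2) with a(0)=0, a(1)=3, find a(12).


Build bottom-up:
...a(10)=128511, a(11)=424443, a(12)=3*424443+1*128511=1401840


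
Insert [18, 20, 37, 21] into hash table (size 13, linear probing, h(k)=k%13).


Insertions: 18->slot 5; 20->slot 7; 37->slot 11; 21->slot 8
Table: [None, None, None, None, None, 18, None, 20, 21, None, None, 37, None]


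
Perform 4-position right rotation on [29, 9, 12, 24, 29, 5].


Right rotate by 4: [12, 24, 29, 5, 29, 9]


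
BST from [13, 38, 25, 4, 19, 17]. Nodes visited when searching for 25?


BST root = 13
Search for 25: compare at each node
Path: [13, 38, 25]


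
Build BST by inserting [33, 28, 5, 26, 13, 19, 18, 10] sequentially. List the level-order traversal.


Root = 33; build tree by BST insertion.
Level-Order traversal: [33, 28, 5, 26, 13, 10, 19, 18]


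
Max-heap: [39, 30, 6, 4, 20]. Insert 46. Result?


Append 46: [39, 30, 6, 4, 20, 46]
Bubble up: swap idx 5(46) with idx 2(6); swap idx 2(46) with idx 0(39)
Result: [46, 30, 39, 4, 20, 6]


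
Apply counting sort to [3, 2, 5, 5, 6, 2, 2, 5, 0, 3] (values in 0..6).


Count array: [1, 0, 3, 2, 0, 3, 1]
Reconstruct: [0, 2, 2, 2, 3, 3, 5, 5, 5, 6]


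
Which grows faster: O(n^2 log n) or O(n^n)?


n^2 log n grows slower than n^n
O(n^2 log n) is asymptotically smaller; O(n^n) grows faster


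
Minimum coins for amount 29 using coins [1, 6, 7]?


dp[0]=0; dp[i]=1+min(dp[i-c] for c in coins)
...dp[24]=4, dp[25]=4, dp[26]=4, dp[27]=4, dp[28]=4, dp[29]=5
Minimum coins for 29 = 5


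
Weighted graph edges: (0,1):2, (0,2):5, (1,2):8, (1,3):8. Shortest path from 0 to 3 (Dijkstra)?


Dijkstra from 0:
Distances: {0: 0, 1: 2, 2: 5, 3: 10}
Shortest distance to 3 = 10, path = [0, 1, 3]


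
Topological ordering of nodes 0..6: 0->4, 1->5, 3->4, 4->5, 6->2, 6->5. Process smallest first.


Kahn's algorithm, process smallest node first
Order: [0, 1, 3, 4, 6, 2, 5]


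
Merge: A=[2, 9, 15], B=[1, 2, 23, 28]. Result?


Compare heads, take smaller each step.
Merged: [1, 2, 2, 9, 15, 23, 28]


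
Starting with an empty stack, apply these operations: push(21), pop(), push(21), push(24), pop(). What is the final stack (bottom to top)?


push(21) -> [21]
pop() returns 21 -> []
push(21) -> [21]
push(24) -> [21, 24]
pop() returns 24 -> [21]
Final stack (bottom to top): [21]


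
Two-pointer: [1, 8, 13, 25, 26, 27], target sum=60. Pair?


Two pointers: lo=0, hi=5
No pair sums to 60


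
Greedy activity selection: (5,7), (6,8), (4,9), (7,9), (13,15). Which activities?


Greedy: pick earliest-ending, then skip overlaps.
Selected (3 activities): [(5, 7), (7, 9), (13, 15)]


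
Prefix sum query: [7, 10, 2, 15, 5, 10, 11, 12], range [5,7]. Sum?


Prefix sums: [0, 7, 17, 19, 34, 39, 49, 60, 72]
Sum[5..7] = prefix[8] - prefix[5] = 72 - 39 = 33


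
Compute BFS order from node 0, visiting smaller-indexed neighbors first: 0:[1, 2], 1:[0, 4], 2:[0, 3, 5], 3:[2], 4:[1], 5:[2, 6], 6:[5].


BFS queue: start with [0]
Visit order: [0, 1, 2, 4, 3, 5, 6]


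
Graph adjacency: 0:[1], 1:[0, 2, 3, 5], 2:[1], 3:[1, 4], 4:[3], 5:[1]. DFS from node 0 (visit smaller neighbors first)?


DFS stack-based: start with [0]
Visit order: [0, 1, 2, 3, 4, 5]


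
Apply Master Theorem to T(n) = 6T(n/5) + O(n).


a=6, b=5, c=1. log_5(6)=1.113 > c=1. Case 1: O(n^log_b(a)) = O(n^1.113)
Complexity: O(n^1.113)


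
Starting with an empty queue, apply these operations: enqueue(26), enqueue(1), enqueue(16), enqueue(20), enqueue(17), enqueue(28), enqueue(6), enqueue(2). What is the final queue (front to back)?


enqueue(26) -> [26]
enqueue(1) -> [26, 1]
enqueue(16) -> [26, 1, 16]
enqueue(20) -> [26, 1, 16, 20]
enqueue(17) -> [26, 1, 16, 20, 17]
enqueue(28) -> [26, 1, 16, 20, 17, 28]
enqueue(6) -> [26, 1, 16, 20, 17, 28, 6]
enqueue(2) -> [26, 1, 16, 20, 17, 28, 6, 2]
Final queue (front to back): [26, 1, 16, 20, 17, 28, 6, 2]


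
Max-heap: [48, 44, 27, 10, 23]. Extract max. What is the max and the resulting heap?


Max = 48
Replace root with last, heapify down
Resulting heap: [44, 23, 27, 10]


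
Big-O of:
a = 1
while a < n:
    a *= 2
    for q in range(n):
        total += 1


Per nesting level: O(log n) * O(n) = O(n log n)
Complexity: O(n log n)


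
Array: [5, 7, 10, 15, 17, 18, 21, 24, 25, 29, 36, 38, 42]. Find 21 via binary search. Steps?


Search for 21:
[0,12] mid=6 arr[6]=21
Total: 1 comparisons


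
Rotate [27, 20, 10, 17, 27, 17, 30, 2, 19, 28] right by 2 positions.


Right rotate by 2: [19, 28, 27, 20, 10, 17, 27, 17, 30, 2]


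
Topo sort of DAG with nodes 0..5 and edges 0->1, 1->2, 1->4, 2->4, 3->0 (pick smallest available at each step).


Kahn's algorithm, process smallest node first
Order: [3, 0, 1, 2, 4, 5]


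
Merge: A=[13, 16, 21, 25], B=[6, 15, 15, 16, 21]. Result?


Compare heads, take smaller each step.
Merged: [6, 13, 15, 15, 16, 16, 21, 21, 25]


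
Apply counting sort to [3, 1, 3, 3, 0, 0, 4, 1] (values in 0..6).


Count array: [2, 2, 0, 3, 1, 0, 0]
Reconstruct: [0, 0, 1, 1, 3, 3, 3, 4]


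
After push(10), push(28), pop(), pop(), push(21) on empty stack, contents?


push(10) -> [10]
push(28) -> [10, 28]
pop() returns 28 -> [10]
pop() returns 10 -> []
push(21) -> [21]
Final stack (bottom to top): [21]


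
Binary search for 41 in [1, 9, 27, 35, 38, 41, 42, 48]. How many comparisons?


Search for 41:
[0,7] mid=3 arr[3]=35
[4,7] mid=5 arr[5]=41
Total: 2 comparisons


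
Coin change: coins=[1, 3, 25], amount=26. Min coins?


dp[0]=0; dp[i]=1+min(dp[i-c] for c in coins)
...dp[21]=7, dp[22]=8, dp[23]=9, dp[24]=8, dp[25]=1, dp[26]=2
Minimum coins for 26 = 2


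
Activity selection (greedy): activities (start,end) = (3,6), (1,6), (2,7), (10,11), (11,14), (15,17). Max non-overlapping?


Greedy: pick earliest-ending, then skip overlaps.
Selected (4 activities): [(3, 6), (10, 11), (11, 14), (15, 17)]


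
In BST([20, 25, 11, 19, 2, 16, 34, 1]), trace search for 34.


BST root = 20
Search for 34: compare at each node
Path: [20, 25, 34]


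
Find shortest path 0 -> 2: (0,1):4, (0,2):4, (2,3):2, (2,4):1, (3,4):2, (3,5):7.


Dijkstra from 0:
Distances: {0: 0, 1: 4, 2: 4, 3: 6, 4: 5, 5: 13}
Shortest distance to 2 = 4, path = [0, 2]


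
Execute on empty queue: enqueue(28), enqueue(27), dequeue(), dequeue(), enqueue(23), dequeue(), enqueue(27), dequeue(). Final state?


enqueue(28) -> [28]
enqueue(27) -> [28, 27]
dequeue() returns 28 -> [27]
dequeue() returns 27 -> []
enqueue(23) -> [23]
dequeue() returns 23 -> []
enqueue(27) -> [27]
dequeue() returns 27 -> []
Final queue (front to back): []


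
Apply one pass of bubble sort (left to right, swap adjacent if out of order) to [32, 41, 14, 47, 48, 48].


After one pass: [32, 14, 41, 47, 48, 48]


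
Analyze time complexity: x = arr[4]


Analysis: constant-time operation, no loop
Complexity: O(1)


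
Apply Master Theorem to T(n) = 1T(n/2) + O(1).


a=1, b=2, c=0. log_2(1)=0 = c=0. Case 2: O(n^c log n) = O(log n)
Complexity: O(log n)


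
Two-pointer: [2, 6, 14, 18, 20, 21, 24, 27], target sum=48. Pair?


Two pointers: lo=0, hi=7
Found pair: (21, 27) summing to 48


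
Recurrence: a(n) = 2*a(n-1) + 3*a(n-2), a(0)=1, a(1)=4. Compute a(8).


Build bottom-up:
...a(6)=911, a(7)=2734, a(8)=2*2734+3*911=8201


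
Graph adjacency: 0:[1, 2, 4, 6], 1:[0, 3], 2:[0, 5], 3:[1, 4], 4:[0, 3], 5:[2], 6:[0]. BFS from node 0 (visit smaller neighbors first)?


BFS queue: start with [0]
Visit order: [0, 1, 2, 4, 6, 3, 5]


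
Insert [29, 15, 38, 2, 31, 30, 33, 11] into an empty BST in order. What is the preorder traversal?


Root = 29; build tree by BST insertion.
Preorder traversal: [29, 15, 2, 11, 38, 31, 30, 33]


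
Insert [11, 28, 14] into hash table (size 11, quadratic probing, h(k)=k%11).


Insertions: 11->slot 0; 28->slot 6; 14->slot 3
Table: [11, None, None, 14, None, None, 28, None, None, None, None]


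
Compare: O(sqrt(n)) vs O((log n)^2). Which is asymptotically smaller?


polylogarithmic grows slower than sublinear
O((log n)^2) is asymptotically smaller; O(sqrt(n)) grows faster


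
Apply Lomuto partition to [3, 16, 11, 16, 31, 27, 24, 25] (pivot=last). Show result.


Elements <= 25 go left of pivot.
Result: [3, 16, 11, 16, 24, 25, 31, 27], pivot at index 5


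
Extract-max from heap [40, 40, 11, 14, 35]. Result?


Max = 40
Replace root with last, heapify down
Resulting heap: [40, 35, 11, 14]


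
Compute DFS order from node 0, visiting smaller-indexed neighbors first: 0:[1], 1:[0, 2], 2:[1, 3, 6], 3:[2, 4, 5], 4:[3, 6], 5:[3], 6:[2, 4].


DFS stack-based: start with [0]
Visit order: [0, 1, 2, 3, 4, 6, 5]


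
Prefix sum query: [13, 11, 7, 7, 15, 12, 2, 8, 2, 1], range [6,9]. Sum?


Prefix sums: [0, 13, 24, 31, 38, 53, 65, 67, 75, 77, 78]
Sum[6..9] = prefix[10] - prefix[6] = 78 - 65 = 13


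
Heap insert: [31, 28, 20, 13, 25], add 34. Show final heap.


Append 34: [31, 28, 20, 13, 25, 34]
Bubble up: swap idx 5(34) with idx 2(20); swap idx 2(34) with idx 0(31)
Result: [34, 28, 31, 13, 25, 20]
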